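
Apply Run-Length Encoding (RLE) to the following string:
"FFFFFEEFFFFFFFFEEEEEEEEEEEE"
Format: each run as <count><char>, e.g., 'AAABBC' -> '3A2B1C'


Scanning runs left to right:
  i=0: run of 'F' x 5 -> '5F'
  i=5: run of 'E' x 2 -> '2E'
  i=7: run of 'F' x 8 -> '8F'
  i=15: run of 'E' x 12 -> '12E'

RLE = 5F2E8F12E


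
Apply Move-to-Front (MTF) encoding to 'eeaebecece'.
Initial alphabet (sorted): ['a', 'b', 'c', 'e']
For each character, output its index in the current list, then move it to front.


MTF encoding:
'e': index 3 in ['a', 'b', 'c', 'e'] -> ['e', 'a', 'b', 'c']
'e': index 0 in ['e', 'a', 'b', 'c'] -> ['e', 'a', 'b', 'c']
'a': index 1 in ['e', 'a', 'b', 'c'] -> ['a', 'e', 'b', 'c']
'e': index 1 in ['a', 'e', 'b', 'c'] -> ['e', 'a', 'b', 'c']
'b': index 2 in ['e', 'a', 'b', 'c'] -> ['b', 'e', 'a', 'c']
'e': index 1 in ['b', 'e', 'a', 'c'] -> ['e', 'b', 'a', 'c']
'c': index 3 in ['e', 'b', 'a', 'c'] -> ['c', 'e', 'b', 'a']
'e': index 1 in ['c', 'e', 'b', 'a'] -> ['e', 'c', 'b', 'a']
'c': index 1 in ['e', 'c', 'b', 'a'] -> ['c', 'e', 'b', 'a']
'e': index 1 in ['c', 'e', 'b', 'a'] -> ['e', 'c', 'b', 'a']


Output: [3, 0, 1, 1, 2, 1, 3, 1, 1, 1]


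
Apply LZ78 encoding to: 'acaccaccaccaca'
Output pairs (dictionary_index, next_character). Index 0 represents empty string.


LZ78 encoding steps:
Dictionary: {0: ''}
Step 1: w='' (idx 0), next='a' -> output (0, 'a'), add 'a' as idx 1
Step 2: w='' (idx 0), next='c' -> output (0, 'c'), add 'c' as idx 2
Step 3: w='a' (idx 1), next='c' -> output (1, 'c'), add 'ac' as idx 3
Step 4: w='c' (idx 2), next='a' -> output (2, 'a'), add 'ca' as idx 4
Step 5: w='c' (idx 2), next='c' -> output (2, 'c'), add 'cc' as idx 5
Step 6: w='ac' (idx 3), next='c' -> output (3, 'c'), add 'acc' as idx 6
Step 7: w='ac' (idx 3), next='a' -> output (3, 'a'), add 'aca' as idx 7


Encoded: [(0, 'a'), (0, 'c'), (1, 'c'), (2, 'a'), (2, 'c'), (3, 'c'), (3, 'a')]


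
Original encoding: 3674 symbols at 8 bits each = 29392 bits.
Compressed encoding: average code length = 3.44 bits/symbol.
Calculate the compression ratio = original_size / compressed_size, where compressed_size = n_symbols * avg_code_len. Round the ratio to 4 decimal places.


original_size = n_symbols * orig_bits = 3674 * 8 = 29392 bits
compressed_size = n_symbols * avg_code_len = 3674 * 3.44 = 12638.56 bits
ratio = original_size / compressed_size = 29392 / 12638.56 = 2.3256

Compression ratio = 2.3256


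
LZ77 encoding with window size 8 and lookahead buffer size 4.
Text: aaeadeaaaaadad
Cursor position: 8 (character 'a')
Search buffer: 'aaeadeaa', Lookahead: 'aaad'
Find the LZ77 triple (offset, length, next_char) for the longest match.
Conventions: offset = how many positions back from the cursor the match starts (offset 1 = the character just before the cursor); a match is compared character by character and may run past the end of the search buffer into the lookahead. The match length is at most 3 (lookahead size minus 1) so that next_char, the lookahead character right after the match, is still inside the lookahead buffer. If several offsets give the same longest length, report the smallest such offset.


Try each offset into the search buffer:
  offset=1 (pos 7, char 'a'): match length 3
  offset=2 (pos 6, char 'a'): match length 3
  offset=3 (pos 5, char 'e'): match length 0
  offset=4 (pos 4, char 'd'): match length 0
  offset=5 (pos 3, char 'a'): match length 1
  offset=6 (pos 2, char 'e'): match length 0
  offset=7 (pos 1, char 'a'): match length 1
  offset=8 (pos 0, char 'a'): match length 2
Longest match has length 3, found at offsets 1, 2; take the smallest, offset 1.
next_char = character at position 8 + 3 = 11 -> 'd'

Best match: offset=1, length=3 (matching 'aaa' starting at position 7)
LZ77 triple: (1, 3, 'd')


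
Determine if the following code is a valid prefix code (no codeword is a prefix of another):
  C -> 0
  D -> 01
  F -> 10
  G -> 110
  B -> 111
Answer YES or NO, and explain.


Checking each pair (does one codeword prefix another?):
  C='0' vs D='01': prefix -- VIOLATION

NO -- this is NOT a valid prefix code. C (0) is a prefix of D (01).


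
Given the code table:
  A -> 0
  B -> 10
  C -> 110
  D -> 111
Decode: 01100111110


Decoding:
0 -> A
110 -> C
0 -> A
111 -> D
110 -> C


Result: ACADC


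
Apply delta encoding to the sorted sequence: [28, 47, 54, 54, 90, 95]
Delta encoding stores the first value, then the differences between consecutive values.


First value: 28
Deltas:
  47 - 28 = 19
  54 - 47 = 7
  54 - 54 = 0
  90 - 54 = 36
  95 - 90 = 5


Delta encoded: [28, 19, 7, 0, 36, 5]


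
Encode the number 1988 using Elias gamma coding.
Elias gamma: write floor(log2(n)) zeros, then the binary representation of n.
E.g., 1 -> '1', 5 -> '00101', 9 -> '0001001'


num_bits = floor(log2(1988)) + 1 = 11
leading_zeros = num_bits - 1 = 10
binary(1988) = 11111000100

Elias gamma(1988) = '0000000000' + '11111000100' = 000000000011111000100 (21 bits)


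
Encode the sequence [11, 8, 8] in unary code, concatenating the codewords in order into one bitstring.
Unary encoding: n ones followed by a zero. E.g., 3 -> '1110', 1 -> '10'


Encode each number as n ones followed by a terminating 0:
  11 -> 111111111110 (12 bits)
  8 -> 111111110 (9 bits)
  8 -> 111111110 (9 bits)
Total length = 12 + 9 + 9 = 30 bits.

Unary([11, 8, 8]) = 111111111110111111110111111110 (30 bits)


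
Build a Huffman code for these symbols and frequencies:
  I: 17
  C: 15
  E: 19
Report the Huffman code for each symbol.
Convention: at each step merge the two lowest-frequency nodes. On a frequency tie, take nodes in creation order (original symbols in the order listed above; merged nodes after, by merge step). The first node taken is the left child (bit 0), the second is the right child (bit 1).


Huffman tree construction:
Step 1: Merge C(15) + I(17) = 32
Step 2: Merge E(19) + (C+I)(32) = 51
Read each symbol's code off the tree from the root (left child = 0, right child = 1).

Codes:
  I: 11 (length 2)
  C: 10 (length 2)
  E: 0 (length 1)
Average code length: 83/51 = 1.6275 bits/symbol


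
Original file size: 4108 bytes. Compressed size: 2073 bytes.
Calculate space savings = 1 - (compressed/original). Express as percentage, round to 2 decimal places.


ratio = compressed/original = 2073/4108 = 0.504625
savings = 1 - ratio = 1 - 0.504625 = 0.495375
as a percentage: 0.495375 * 100 = 49.54%

Space savings = 1 - 2073/4108 = 49.54%


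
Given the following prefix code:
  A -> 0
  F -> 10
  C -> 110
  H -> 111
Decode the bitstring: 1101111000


Decoding step by step:
Bits 110 -> C
Bits 111 -> H
Bits 10 -> F
Bits 0 -> A
Bits 0 -> A


Decoded message: CHFAA


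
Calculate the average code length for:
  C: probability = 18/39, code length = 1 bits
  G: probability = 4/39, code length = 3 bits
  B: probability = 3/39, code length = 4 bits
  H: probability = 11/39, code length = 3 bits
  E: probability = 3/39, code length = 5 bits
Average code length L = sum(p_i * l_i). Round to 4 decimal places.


Weighted contributions p_i * l_i:
  C: (18/39) * 1 = 18/39
  G: (4/39) * 3 = 12/39
  B: (3/39) * 4 = 12/39
  H: (11/39) * 3 = 33/39
  E: (3/39) * 5 = 15/39
Sum = (18 + 12 + 12 + 33 + 15)/39 = 90/39

L = 90/39 = 2.3077 bits/symbol


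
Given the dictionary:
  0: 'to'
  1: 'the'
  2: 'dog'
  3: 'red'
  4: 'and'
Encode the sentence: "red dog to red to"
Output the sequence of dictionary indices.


Look up each word in the dictionary:
  'red' -> 3
  'dog' -> 2
  'to' -> 0
  'red' -> 3
  'to' -> 0

Encoded: [3, 2, 0, 3, 0]


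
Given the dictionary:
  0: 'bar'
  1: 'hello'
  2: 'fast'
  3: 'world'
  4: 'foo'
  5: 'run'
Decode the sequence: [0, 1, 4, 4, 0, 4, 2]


Look up each index in the dictionary:
  0 -> 'bar'
  1 -> 'hello'
  4 -> 'foo'
  4 -> 'foo'
  0 -> 'bar'
  4 -> 'foo'
  2 -> 'fast'

Decoded: "bar hello foo foo bar foo fast"


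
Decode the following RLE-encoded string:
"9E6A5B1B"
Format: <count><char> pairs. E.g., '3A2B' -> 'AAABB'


Expanding each <count><char> pair:
  9E -> 'EEEEEEEEE'
  6A -> 'AAAAAA'
  5B -> 'BBBBB'
  1B -> 'B'

Decoded = EEEEEEEEEAAAAAABBBBBB


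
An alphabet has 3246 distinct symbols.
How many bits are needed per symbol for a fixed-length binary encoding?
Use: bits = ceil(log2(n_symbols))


log2(3246) = 11.6644
Bracket: 2^11 = 2048 < 3246 <= 2^12 = 4096
So ceil(log2(3246)) = 12

bits = ceil(log2(3246)) = ceil(11.6644) = 12 bits


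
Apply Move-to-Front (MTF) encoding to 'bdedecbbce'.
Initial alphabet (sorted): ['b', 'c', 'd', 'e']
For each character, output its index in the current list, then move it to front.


MTF encoding:
'b': index 0 in ['b', 'c', 'd', 'e'] -> ['b', 'c', 'd', 'e']
'd': index 2 in ['b', 'c', 'd', 'e'] -> ['d', 'b', 'c', 'e']
'e': index 3 in ['d', 'b', 'c', 'e'] -> ['e', 'd', 'b', 'c']
'd': index 1 in ['e', 'd', 'b', 'c'] -> ['d', 'e', 'b', 'c']
'e': index 1 in ['d', 'e', 'b', 'c'] -> ['e', 'd', 'b', 'c']
'c': index 3 in ['e', 'd', 'b', 'c'] -> ['c', 'e', 'd', 'b']
'b': index 3 in ['c', 'e', 'd', 'b'] -> ['b', 'c', 'e', 'd']
'b': index 0 in ['b', 'c', 'e', 'd'] -> ['b', 'c', 'e', 'd']
'c': index 1 in ['b', 'c', 'e', 'd'] -> ['c', 'b', 'e', 'd']
'e': index 2 in ['c', 'b', 'e', 'd'] -> ['e', 'c', 'b', 'd']


Output: [0, 2, 3, 1, 1, 3, 3, 0, 1, 2]


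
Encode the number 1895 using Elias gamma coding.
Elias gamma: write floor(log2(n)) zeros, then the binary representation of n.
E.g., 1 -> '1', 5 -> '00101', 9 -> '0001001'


num_bits = floor(log2(1895)) + 1 = 11
leading_zeros = num_bits - 1 = 10
binary(1895) = 11101100111

Elias gamma(1895) = '0000000000' + '11101100111' = 000000000011101100111 (21 bits)


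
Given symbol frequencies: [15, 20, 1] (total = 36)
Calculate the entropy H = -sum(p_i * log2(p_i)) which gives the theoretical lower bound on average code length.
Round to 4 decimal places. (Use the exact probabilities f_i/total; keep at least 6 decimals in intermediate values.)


Per-symbol terms -p_i * log2(p_i) with p_i = f_i/36:
  p = 15/36 = 0.416667: log2(p) = -1.263034, -p*log2(p) = 0.526264
  p = 20/36 = 0.555556: log2(p) = -0.847997, -p*log2(p) = 0.471109
  p = 1/36 = 0.027778: log2(p) = -5.169925, -p*log2(p) = 0.143609
H = 0.526264 + 0.471109 + 0.143609 = 1.140982

H = 1.141 bits/symbol


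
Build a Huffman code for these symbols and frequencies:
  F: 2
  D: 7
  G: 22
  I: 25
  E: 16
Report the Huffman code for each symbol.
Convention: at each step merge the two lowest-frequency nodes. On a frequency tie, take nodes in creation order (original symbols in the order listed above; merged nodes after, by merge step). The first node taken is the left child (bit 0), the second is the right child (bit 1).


Huffman tree construction:
Step 1: Merge F(2) + D(7) = 9
Step 2: Merge (F+D)(9) + E(16) = 25
Step 3: Merge G(22) + I(25) = 47
Step 4: Merge ((F+D)+E)(25) + (G+I)(47) = 72
Read each symbol's code off the tree from the root (left child = 0, right child = 1).

Codes:
  F: 000 (length 3)
  D: 001 (length 3)
  G: 10 (length 2)
  I: 11 (length 2)
  E: 01 (length 2)
Average code length: 153/72 = 2.1250 bits/symbol


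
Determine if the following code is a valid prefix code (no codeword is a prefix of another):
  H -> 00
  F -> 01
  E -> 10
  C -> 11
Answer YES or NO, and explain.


Checking each pair (does one codeword prefix another?):
  H='00' vs F='01': no prefix
  H='00' vs E='10': no prefix
  H='00' vs C='11': no prefix
  F='01' vs H='00': no prefix
  F='01' vs E='10': no prefix
  F='01' vs C='11': no prefix
  E='10' vs H='00': no prefix
  E='10' vs F='01': no prefix
  E='10' vs C='11': no prefix
  C='11' vs H='00': no prefix
  C='11' vs F='01': no prefix
  C='11' vs E='10': no prefix
No violation found over all pairs.

YES -- this is a valid prefix code. No codeword is a prefix of any other codeword.


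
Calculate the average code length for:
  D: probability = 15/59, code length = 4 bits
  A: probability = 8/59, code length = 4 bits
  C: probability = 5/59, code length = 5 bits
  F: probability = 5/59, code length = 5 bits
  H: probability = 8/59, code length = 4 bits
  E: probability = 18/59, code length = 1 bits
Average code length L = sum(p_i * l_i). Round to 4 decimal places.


Weighted contributions p_i * l_i:
  D: (15/59) * 4 = 60/59
  A: (8/59) * 4 = 32/59
  C: (5/59) * 5 = 25/59
  F: (5/59) * 5 = 25/59
  H: (8/59) * 4 = 32/59
  E: (18/59) * 1 = 18/59
Sum = (60 + 32 + 25 + 25 + 32 + 18)/59 = 192/59

L = 192/59 = 3.2542 bits/symbol


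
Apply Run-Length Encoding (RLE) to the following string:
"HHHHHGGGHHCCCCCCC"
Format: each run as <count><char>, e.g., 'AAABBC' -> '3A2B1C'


Scanning runs left to right:
  i=0: run of 'H' x 5 -> '5H'
  i=5: run of 'G' x 3 -> '3G'
  i=8: run of 'H' x 2 -> '2H'
  i=10: run of 'C' x 7 -> '7C'

RLE = 5H3G2H7C


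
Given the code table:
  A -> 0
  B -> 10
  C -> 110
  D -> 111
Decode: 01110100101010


Decoding:
0 -> A
111 -> D
0 -> A
10 -> B
0 -> A
10 -> B
10 -> B
10 -> B


Result: ADABABBB


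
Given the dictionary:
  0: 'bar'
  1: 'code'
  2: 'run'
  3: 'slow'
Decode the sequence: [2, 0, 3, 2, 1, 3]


Look up each index in the dictionary:
  2 -> 'run'
  0 -> 'bar'
  3 -> 'slow'
  2 -> 'run'
  1 -> 'code'
  3 -> 'slow'

Decoded: "run bar slow run code slow"


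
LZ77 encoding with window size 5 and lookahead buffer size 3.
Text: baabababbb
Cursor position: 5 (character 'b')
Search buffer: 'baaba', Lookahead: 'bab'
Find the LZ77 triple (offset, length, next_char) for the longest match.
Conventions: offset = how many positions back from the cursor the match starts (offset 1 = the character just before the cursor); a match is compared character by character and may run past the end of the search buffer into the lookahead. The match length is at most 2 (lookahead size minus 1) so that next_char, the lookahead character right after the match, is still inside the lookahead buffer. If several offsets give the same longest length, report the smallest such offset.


Try each offset into the search buffer:
  offset=1 (pos 4, char 'a'): match length 0
  offset=2 (pos 3, char 'b'): match length 2
  offset=3 (pos 2, char 'a'): match length 0
  offset=4 (pos 1, char 'a'): match length 0
  offset=5 (pos 0, char 'b'): match length 2
Longest match has length 2, found at offsets 2, 5; take the smallest, offset 2.
next_char = character at position 5 + 2 = 7 -> 'b'

Best match: offset=2, length=2 (matching 'ba' starting at position 3)
LZ77 triple: (2, 2, 'b')


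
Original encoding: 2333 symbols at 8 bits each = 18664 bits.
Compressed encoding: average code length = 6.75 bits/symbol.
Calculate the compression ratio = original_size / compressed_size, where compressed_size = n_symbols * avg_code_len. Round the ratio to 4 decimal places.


original_size = n_symbols * orig_bits = 2333 * 8 = 18664 bits
compressed_size = n_symbols * avg_code_len = 2333 * 6.75 = 15747.75 bits
ratio = original_size / compressed_size = 18664 / 15747.75 = 1.1852

Compression ratio = 1.1852


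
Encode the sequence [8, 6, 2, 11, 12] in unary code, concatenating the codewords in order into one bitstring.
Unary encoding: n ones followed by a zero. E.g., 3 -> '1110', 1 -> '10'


Encode each number as n ones followed by a terminating 0:
  8 -> 111111110 (9 bits)
  6 -> 1111110 (7 bits)
  2 -> 110 (3 bits)
  11 -> 111111111110 (12 bits)
  12 -> 1111111111110 (13 bits)
Total length = 9 + 7 + 3 + 12 + 13 = 44 bits.

Unary([8, 6, 2, 11, 12]) = 11111111011111101101111111111101111111111110 (44 bits)


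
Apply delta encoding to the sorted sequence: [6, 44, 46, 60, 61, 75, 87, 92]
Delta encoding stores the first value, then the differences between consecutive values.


First value: 6
Deltas:
  44 - 6 = 38
  46 - 44 = 2
  60 - 46 = 14
  61 - 60 = 1
  75 - 61 = 14
  87 - 75 = 12
  92 - 87 = 5


Delta encoded: [6, 38, 2, 14, 1, 14, 12, 5]


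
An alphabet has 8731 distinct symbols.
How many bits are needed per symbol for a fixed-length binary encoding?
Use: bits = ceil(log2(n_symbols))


log2(8731) = 13.0919
Bracket: 2^13 = 8192 < 8731 <= 2^14 = 16384
So ceil(log2(8731)) = 14

bits = ceil(log2(8731)) = ceil(13.0919) = 14 bits


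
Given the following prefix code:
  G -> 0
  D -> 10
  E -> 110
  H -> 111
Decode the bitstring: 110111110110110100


Decoding step by step:
Bits 110 -> E
Bits 111 -> H
Bits 110 -> E
Bits 110 -> E
Bits 110 -> E
Bits 10 -> D
Bits 0 -> G


Decoded message: EHEEEDG


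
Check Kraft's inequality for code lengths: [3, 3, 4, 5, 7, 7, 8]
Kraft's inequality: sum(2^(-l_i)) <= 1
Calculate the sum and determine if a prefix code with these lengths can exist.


Sum = 2^(-3) + 2^(-3) + 2^(-4) + 2^(-5) + 2^(-7) + 2^(-7) + 2^(-8)
    = 0.125 + 0.125 + 0.0625 + 0.03125 + 0.0078125 + 0.0078125 + 0.00390625
    = 93/256 = 0.36328125
Since 0.36328125 <= 1, Kraft's inequality IS satisfied.
A prefix code with these lengths CAN exist.

Kraft sum = 0.36328125. Satisfied.


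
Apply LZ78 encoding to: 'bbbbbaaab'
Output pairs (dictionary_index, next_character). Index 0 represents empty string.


LZ78 encoding steps:
Dictionary: {0: ''}
Step 1: w='' (idx 0), next='b' -> output (0, 'b'), add 'b' as idx 1
Step 2: w='b' (idx 1), next='b' -> output (1, 'b'), add 'bb' as idx 2
Step 3: w='bb' (idx 2), next='a' -> output (2, 'a'), add 'bba' as idx 3
Step 4: w='' (idx 0), next='a' -> output (0, 'a'), add 'a' as idx 4
Step 5: w='a' (idx 4), next='b' -> output (4, 'b'), add 'ab' as idx 5


Encoded: [(0, 'b'), (1, 'b'), (2, 'a'), (0, 'a'), (4, 'b')]


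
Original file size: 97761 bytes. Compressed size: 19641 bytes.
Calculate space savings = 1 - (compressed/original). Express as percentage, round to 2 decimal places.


ratio = compressed/original = 19641/97761 = 0.200908
savings = 1 - ratio = 1 - 0.200908 = 0.799092
as a percentage: 0.799092 * 100 = 79.91%

Space savings = 1 - 19641/97761 = 79.91%


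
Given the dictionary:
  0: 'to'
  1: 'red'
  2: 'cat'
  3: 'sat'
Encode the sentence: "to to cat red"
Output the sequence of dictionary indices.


Look up each word in the dictionary:
  'to' -> 0
  'to' -> 0
  'cat' -> 2
  'red' -> 1

Encoded: [0, 0, 2, 1]


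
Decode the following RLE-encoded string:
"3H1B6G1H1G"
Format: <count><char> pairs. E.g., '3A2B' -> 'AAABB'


Expanding each <count><char> pair:
  3H -> 'HHH'
  1B -> 'B'
  6G -> 'GGGGGG'
  1H -> 'H'
  1G -> 'G'

Decoded = HHHBGGGGGGHG


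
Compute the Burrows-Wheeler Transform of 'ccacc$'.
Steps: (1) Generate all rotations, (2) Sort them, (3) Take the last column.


Rotations (sorted):
  0: $ccacc -> last char: c
  1: acc$cc -> last char: c
  2: c$ccac -> last char: c
  3: cacc$c -> last char: c
  4: cc$cca -> last char: a
  5: ccacc$ -> last char: $


BWT = cccca$


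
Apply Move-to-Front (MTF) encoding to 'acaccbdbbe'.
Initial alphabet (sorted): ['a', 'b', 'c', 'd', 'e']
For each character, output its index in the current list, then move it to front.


MTF encoding:
'a': index 0 in ['a', 'b', 'c', 'd', 'e'] -> ['a', 'b', 'c', 'd', 'e']
'c': index 2 in ['a', 'b', 'c', 'd', 'e'] -> ['c', 'a', 'b', 'd', 'e']
'a': index 1 in ['c', 'a', 'b', 'd', 'e'] -> ['a', 'c', 'b', 'd', 'e']
'c': index 1 in ['a', 'c', 'b', 'd', 'e'] -> ['c', 'a', 'b', 'd', 'e']
'c': index 0 in ['c', 'a', 'b', 'd', 'e'] -> ['c', 'a', 'b', 'd', 'e']
'b': index 2 in ['c', 'a', 'b', 'd', 'e'] -> ['b', 'c', 'a', 'd', 'e']
'd': index 3 in ['b', 'c', 'a', 'd', 'e'] -> ['d', 'b', 'c', 'a', 'e']
'b': index 1 in ['d', 'b', 'c', 'a', 'e'] -> ['b', 'd', 'c', 'a', 'e']
'b': index 0 in ['b', 'd', 'c', 'a', 'e'] -> ['b', 'd', 'c', 'a', 'e']
'e': index 4 in ['b', 'd', 'c', 'a', 'e'] -> ['e', 'b', 'd', 'c', 'a']


Output: [0, 2, 1, 1, 0, 2, 3, 1, 0, 4]


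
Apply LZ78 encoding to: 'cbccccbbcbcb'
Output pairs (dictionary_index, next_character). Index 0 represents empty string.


LZ78 encoding steps:
Dictionary: {0: ''}
Step 1: w='' (idx 0), next='c' -> output (0, 'c'), add 'c' as idx 1
Step 2: w='' (idx 0), next='b' -> output (0, 'b'), add 'b' as idx 2
Step 3: w='c' (idx 1), next='c' -> output (1, 'c'), add 'cc' as idx 3
Step 4: w='cc' (idx 3), next='b' -> output (3, 'b'), add 'ccb' as idx 4
Step 5: w='b' (idx 2), next='c' -> output (2, 'c'), add 'bc' as idx 5
Step 6: w='bc' (idx 5), next='b' -> output (5, 'b'), add 'bcb' as idx 6


Encoded: [(0, 'c'), (0, 'b'), (1, 'c'), (3, 'b'), (2, 'c'), (5, 'b')]


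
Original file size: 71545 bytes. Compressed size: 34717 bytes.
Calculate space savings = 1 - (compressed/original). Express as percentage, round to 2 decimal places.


ratio = compressed/original = 34717/71545 = 0.485247
savings = 1 - ratio = 1 - 0.485247 = 0.514753
as a percentage: 0.514753 * 100 = 51.48%

Space savings = 1 - 34717/71545 = 51.48%


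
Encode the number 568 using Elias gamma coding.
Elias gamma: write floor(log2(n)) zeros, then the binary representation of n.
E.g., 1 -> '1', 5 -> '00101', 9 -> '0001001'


num_bits = floor(log2(568)) + 1 = 10
leading_zeros = num_bits - 1 = 9
binary(568) = 1000111000

Elias gamma(568) = '000000000' + '1000111000' = 0000000001000111000 (19 bits)


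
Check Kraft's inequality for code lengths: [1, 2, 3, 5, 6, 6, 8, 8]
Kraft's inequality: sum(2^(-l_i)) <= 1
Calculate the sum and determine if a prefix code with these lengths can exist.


Sum = 2^(-1) + 2^(-2) + 2^(-3) + 2^(-5) + 2^(-6) + 2^(-6) + 2^(-8) + 2^(-8)
    = 0.5 + 0.25 + 0.125 + 0.03125 + 0.015625 + 0.015625 + 0.00390625 + 0.00390625
    = 242/256 = 0.9453125
Since 0.9453125 <= 1, Kraft's inequality IS satisfied.
A prefix code with these lengths CAN exist.

Kraft sum = 0.9453125. Satisfied.


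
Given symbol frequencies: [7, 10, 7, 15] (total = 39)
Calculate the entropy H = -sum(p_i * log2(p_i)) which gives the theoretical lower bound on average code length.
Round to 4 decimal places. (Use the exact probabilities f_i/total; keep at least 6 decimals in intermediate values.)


Per-symbol terms -p_i * log2(p_i) with p_i = f_i/39:
  p = 7/39 = 0.179487: log2(p) = -2.478047, -p*log2(p) = 0.444778
  p = 10/39 = 0.256410: log2(p) = -1.963474, -p*log2(p) = 0.503455
  p = 7/39 = 0.179487: log2(p) = -2.478047, -p*log2(p) = 0.444778
  p = 15/39 = 0.384615: log2(p) = -1.378512, -p*log2(p) = 0.530197
H = 0.444778 + 0.503455 + 0.444778 + 0.530197 = 1.923208

H = 1.9232 bits/symbol


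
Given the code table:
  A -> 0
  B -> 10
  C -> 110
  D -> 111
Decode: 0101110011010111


Decoding:
0 -> A
10 -> B
111 -> D
0 -> A
0 -> A
110 -> C
10 -> B
111 -> D


Result: ABDAACBD


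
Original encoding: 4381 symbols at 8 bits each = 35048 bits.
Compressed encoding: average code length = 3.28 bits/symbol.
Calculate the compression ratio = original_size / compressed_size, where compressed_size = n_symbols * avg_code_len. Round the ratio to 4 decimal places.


original_size = n_symbols * orig_bits = 4381 * 8 = 35048 bits
compressed_size = n_symbols * avg_code_len = 4381 * 3.28 = 14369.68 bits
ratio = original_size / compressed_size = 35048 / 14369.68 = 2.439

Compression ratio = 2.439


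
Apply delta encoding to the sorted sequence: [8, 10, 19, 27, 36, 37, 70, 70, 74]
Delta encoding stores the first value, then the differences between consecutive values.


First value: 8
Deltas:
  10 - 8 = 2
  19 - 10 = 9
  27 - 19 = 8
  36 - 27 = 9
  37 - 36 = 1
  70 - 37 = 33
  70 - 70 = 0
  74 - 70 = 4


Delta encoded: [8, 2, 9, 8, 9, 1, 33, 0, 4]


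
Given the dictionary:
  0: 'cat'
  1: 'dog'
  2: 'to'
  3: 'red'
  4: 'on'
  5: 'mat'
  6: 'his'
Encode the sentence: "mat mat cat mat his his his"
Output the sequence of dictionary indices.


Look up each word in the dictionary:
  'mat' -> 5
  'mat' -> 5
  'cat' -> 0
  'mat' -> 5
  'his' -> 6
  'his' -> 6
  'his' -> 6

Encoded: [5, 5, 0, 5, 6, 6, 6]


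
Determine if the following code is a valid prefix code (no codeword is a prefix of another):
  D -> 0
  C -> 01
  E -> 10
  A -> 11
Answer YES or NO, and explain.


Checking each pair (does one codeword prefix another?):
  D='0' vs C='01': prefix -- VIOLATION

NO -- this is NOT a valid prefix code. D (0) is a prefix of C (01).


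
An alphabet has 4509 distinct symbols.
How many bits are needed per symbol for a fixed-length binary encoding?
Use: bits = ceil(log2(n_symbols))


log2(4509) = 12.1386
Bracket: 2^12 = 4096 < 4509 <= 2^13 = 8192
So ceil(log2(4509)) = 13

bits = ceil(log2(4509)) = ceil(12.1386) = 13 bits


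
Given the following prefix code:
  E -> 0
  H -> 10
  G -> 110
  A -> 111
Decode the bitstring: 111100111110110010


Decoding step by step:
Bits 111 -> A
Bits 10 -> H
Bits 0 -> E
Bits 111 -> A
Bits 110 -> G
Bits 110 -> G
Bits 0 -> E
Bits 10 -> H


Decoded message: AHEAGGEH


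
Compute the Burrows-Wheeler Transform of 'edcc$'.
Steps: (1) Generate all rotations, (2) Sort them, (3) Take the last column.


Rotations (sorted):
  0: $edcc -> last char: c
  1: c$edc -> last char: c
  2: cc$ed -> last char: d
  3: dcc$e -> last char: e
  4: edcc$ -> last char: $


BWT = ccde$


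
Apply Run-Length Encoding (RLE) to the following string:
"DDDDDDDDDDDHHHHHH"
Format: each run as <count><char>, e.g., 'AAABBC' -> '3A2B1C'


Scanning runs left to right:
  i=0: run of 'D' x 11 -> '11D'
  i=11: run of 'H' x 6 -> '6H'

RLE = 11D6H


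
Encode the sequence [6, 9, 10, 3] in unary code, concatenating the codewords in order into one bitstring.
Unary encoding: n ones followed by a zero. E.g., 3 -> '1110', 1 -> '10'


Encode each number as n ones followed by a terminating 0:
  6 -> 1111110 (7 bits)
  9 -> 1111111110 (10 bits)
  10 -> 11111111110 (11 bits)
  3 -> 1110 (4 bits)
Total length = 7 + 10 + 11 + 4 = 32 bits.

Unary([6, 9, 10, 3]) = 11111101111111110111111111101110 (32 bits)


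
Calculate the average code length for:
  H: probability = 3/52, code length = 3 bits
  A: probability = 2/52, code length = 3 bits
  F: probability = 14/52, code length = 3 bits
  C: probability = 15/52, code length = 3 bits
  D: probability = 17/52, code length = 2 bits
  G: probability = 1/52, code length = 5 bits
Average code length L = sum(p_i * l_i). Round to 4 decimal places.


Weighted contributions p_i * l_i:
  H: (3/52) * 3 = 9/52
  A: (2/52) * 3 = 6/52
  F: (14/52) * 3 = 42/52
  C: (15/52) * 3 = 45/52
  D: (17/52) * 2 = 34/52
  G: (1/52) * 5 = 5/52
Sum = (9 + 6 + 42 + 45 + 34 + 5)/52 = 141/52

L = 141/52 = 2.7115 bits/symbol


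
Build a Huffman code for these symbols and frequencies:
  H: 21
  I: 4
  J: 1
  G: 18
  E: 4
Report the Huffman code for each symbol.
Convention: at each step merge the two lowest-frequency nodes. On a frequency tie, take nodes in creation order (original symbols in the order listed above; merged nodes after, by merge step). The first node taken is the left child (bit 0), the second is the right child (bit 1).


Huffman tree construction:
Step 1: Merge J(1) + I(4) = 5
Step 2: Merge E(4) + (J+I)(5) = 9
Step 3: Merge (E+(J+I))(9) + G(18) = 27
Step 4: Merge H(21) + ((E+(J+I))+G)(27) = 48
Read each symbol's code off the tree from the root (left child = 0, right child = 1).

Codes:
  H: 0 (length 1)
  I: 1011 (length 4)
  J: 1010 (length 4)
  G: 11 (length 2)
  E: 100 (length 3)
Average code length: 89/48 = 1.8542 bits/symbol


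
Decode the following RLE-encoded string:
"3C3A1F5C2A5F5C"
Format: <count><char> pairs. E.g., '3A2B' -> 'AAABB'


Expanding each <count><char> pair:
  3C -> 'CCC'
  3A -> 'AAA'
  1F -> 'F'
  5C -> 'CCCCC'
  2A -> 'AA'
  5F -> 'FFFFF'
  5C -> 'CCCCC'

Decoded = CCCAAAFCCCCCAAFFFFFCCCCC


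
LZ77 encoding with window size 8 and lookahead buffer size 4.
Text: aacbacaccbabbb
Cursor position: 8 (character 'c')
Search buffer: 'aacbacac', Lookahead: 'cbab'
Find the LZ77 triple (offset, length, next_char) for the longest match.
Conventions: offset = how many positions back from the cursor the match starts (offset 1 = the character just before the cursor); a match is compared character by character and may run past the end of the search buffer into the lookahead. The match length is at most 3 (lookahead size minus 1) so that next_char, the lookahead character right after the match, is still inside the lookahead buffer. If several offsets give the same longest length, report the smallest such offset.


Try each offset into the search buffer:
  offset=1 (pos 7, char 'c'): match length 1
  offset=2 (pos 6, char 'a'): match length 0
  offset=3 (pos 5, char 'c'): match length 1
  offset=4 (pos 4, char 'a'): match length 0
  offset=5 (pos 3, char 'b'): match length 0
  offset=6 (pos 2, char 'c'): match length 3
  offset=7 (pos 1, char 'a'): match length 0
  offset=8 (pos 0, char 'a'): match length 0
Longest match has length 3 at offset 6.
next_char = character at position 8 + 3 = 11 -> 'b'

Best match: offset=6, length=3 (matching 'cba' starting at position 2)
LZ77 triple: (6, 3, 'b')


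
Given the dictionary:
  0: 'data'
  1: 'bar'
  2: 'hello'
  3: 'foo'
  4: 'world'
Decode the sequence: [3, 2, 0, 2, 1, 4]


Look up each index in the dictionary:
  3 -> 'foo'
  2 -> 'hello'
  0 -> 'data'
  2 -> 'hello'
  1 -> 'bar'
  4 -> 'world'

Decoded: "foo hello data hello bar world"


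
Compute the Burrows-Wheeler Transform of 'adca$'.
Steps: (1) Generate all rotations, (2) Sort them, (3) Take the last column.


Rotations (sorted):
  0: $adca -> last char: a
  1: a$adc -> last char: c
  2: adca$ -> last char: $
  3: ca$ad -> last char: d
  4: dca$a -> last char: a


BWT = ac$da


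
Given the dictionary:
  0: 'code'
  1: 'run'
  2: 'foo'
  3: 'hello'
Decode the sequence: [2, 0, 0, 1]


Look up each index in the dictionary:
  2 -> 'foo'
  0 -> 'code'
  0 -> 'code'
  1 -> 'run'

Decoded: "foo code code run"


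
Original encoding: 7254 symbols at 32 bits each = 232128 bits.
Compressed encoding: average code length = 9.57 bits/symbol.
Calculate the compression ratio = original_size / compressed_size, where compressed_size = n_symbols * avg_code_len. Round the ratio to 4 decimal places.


original_size = n_symbols * orig_bits = 7254 * 32 = 232128 bits
compressed_size = n_symbols * avg_code_len = 7254 * 9.57 = 69420.78 bits
ratio = original_size / compressed_size = 232128 / 69420.78 = 3.3438

Compression ratio = 3.3438


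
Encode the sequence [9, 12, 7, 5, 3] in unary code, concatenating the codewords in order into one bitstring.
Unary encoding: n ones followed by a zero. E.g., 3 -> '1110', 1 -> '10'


Encode each number as n ones followed by a terminating 0:
  9 -> 1111111110 (10 bits)
  12 -> 1111111111110 (13 bits)
  7 -> 11111110 (8 bits)
  5 -> 111110 (6 bits)
  3 -> 1110 (4 bits)
Total length = 10 + 13 + 8 + 6 + 4 = 41 bits.

Unary([9, 12, 7, 5, 3]) = 11111111101111111111110111111101111101110 (41 bits)


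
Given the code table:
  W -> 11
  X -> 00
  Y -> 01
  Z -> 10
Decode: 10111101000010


Decoding:
10 -> Z
11 -> W
11 -> W
01 -> Y
00 -> X
00 -> X
10 -> Z


Result: ZWWYXXZ


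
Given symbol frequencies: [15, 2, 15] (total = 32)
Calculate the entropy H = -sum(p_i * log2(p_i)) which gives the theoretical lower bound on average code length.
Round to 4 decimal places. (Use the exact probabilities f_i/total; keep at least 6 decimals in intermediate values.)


Per-symbol terms -p_i * log2(p_i) with p_i = f_i/32:
  p = 15/32 = 0.468750: log2(p) = -1.093109, -p*log2(p) = 0.512395
  p = 2/32 = 0.062500: log2(p) = -4.000000, -p*log2(p) = 0.250000
  p = 15/32 = 0.468750: log2(p) = -1.093109, -p*log2(p) = 0.512395
H = 0.512395 + 0.250000 + 0.512395 = 1.274790

H = 1.2748 bits/symbol


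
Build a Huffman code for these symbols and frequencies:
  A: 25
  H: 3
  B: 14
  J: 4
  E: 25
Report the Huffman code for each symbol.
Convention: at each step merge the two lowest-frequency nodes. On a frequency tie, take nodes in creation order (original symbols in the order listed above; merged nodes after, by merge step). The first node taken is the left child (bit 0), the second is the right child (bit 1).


Huffman tree construction:
Step 1: Merge H(3) + J(4) = 7
Step 2: Merge (H+J)(7) + B(14) = 21
Step 3: Merge ((H+J)+B)(21) + A(25) = 46
Step 4: Merge E(25) + (((H+J)+B)+A)(46) = 71
Read each symbol's code off the tree from the root (left child = 0, right child = 1).

Codes:
  A: 11 (length 2)
  H: 1000 (length 4)
  B: 101 (length 3)
  J: 1001 (length 4)
  E: 0 (length 1)
Average code length: 145/71 = 2.0423 bits/symbol


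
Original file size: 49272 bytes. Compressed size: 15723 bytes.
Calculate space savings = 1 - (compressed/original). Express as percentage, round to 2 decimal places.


ratio = compressed/original = 15723/49272 = 0.319106
savings = 1 - ratio = 1 - 0.319106 = 0.680894
as a percentage: 0.680894 * 100 = 68.09%

Space savings = 1 - 15723/49272 = 68.09%


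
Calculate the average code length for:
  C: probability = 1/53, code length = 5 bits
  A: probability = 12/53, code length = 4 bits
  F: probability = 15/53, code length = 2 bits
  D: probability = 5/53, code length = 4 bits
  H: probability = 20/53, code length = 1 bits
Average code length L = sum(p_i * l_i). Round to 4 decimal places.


Weighted contributions p_i * l_i:
  C: (1/53) * 5 = 5/53
  A: (12/53) * 4 = 48/53
  F: (15/53) * 2 = 30/53
  D: (5/53) * 4 = 20/53
  H: (20/53) * 1 = 20/53
Sum = (5 + 48 + 30 + 20 + 20)/53 = 123/53

L = 123/53 = 2.3208 bits/symbol


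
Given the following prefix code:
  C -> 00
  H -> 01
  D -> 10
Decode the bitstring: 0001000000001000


Decoding step by step:
Bits 00 -> C
Bits 01 -> H
Bits 00 -> C
Bits 00 -> C
Bits 00 -> C
Bits 00 -> C
Bits 10 -> D
Bits 00 -> C


Decoded message: CHCCCCDC


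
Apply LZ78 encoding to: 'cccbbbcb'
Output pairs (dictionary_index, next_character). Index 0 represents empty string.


LZ78 encoding steps:
Dictionary: {0: ''}
Step 1: w='' (idx 0), next='c' -> output (0, 'c'), add 'c' as idx 1
Step 2: w='c' (idx 1), next='c' -> output (1, 'c'), add 'cc' as idx 2
Step 3: w='' (idx 0), next='b' -> output (0, 'b'), add 'b' as idx 3
Step 4: w='b' (idx 3), next='b' -> output (3, 'b'), add 'bb' as idx 4
Step 5: w='c' (idx 1), next='b' -> output (1, 'b'), add 'cb' as idx 5


Encoded: [(0, 'c'), (1, 'c'), (0, 'b'), (3, 'b'), (1, 'b')]


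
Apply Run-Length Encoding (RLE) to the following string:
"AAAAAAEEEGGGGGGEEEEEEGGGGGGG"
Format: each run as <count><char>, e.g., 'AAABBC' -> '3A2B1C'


Scanning runs left to right:
  i=0: run of 'A' x 6 -> '6A'
  i=6: run of 'E' x 3 -> '3E'
  i=9: run of 'G' x 6 -> '6G'
  i=15: run of 'E' x 6 -> '6E'
  i=21: run of 'G' x 7 -> '7G'

RLE = 6A3E6G6E7G


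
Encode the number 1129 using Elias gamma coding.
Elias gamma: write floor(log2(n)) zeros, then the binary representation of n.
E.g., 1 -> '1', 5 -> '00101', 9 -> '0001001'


num_bits = floor(log2(1129)) + 1 = 11
leading_zeros = num_bits - 1 = 10
binary(1129) = 10001101001

Elias gamma(1129) = '0000000000' + '10001101001' = 000000000010001101001 (21 bits)


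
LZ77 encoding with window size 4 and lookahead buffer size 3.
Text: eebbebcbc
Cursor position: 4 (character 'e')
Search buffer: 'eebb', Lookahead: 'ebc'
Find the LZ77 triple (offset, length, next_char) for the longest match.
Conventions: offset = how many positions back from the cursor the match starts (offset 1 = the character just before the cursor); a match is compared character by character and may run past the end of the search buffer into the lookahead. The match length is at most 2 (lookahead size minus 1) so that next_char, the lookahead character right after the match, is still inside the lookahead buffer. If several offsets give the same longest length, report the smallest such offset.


Try each offset into the search buffer:
  offset=1 (pos 3, char 'b'): match length 0
  offset=2 (pos 2, char 'b'): match length 0
  offset=3 (pos 1, char 'e'): match length 2
  offset=4 (pos 0, char 'e'): match length 1
Longest match has length 2 at offset 3.
next_char = character at position 4 + 2 = 6 -> 'c'

Best match: offset=3, length=2 (matching 'eb' starting at position 1)
LZ77 triple: (3, 2, 'c')


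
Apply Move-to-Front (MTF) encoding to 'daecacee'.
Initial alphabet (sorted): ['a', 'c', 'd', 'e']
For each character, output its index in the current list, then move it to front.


MTF encoding:
'd': index 2 in ['a', 'c', 'd', 'e'] -> ['d', 'a', 'c', 'e']
'a': index 1 in ['d', 'a', 'c', 'e'] -> ['a', 'd', 'c', 'e']
'e': index 3 in ['a', 'd', 'c', 'e'] -> ['e', 'a', 'd', 'c']
'c': index 3 in ['e', 'a', 'd', 'c'] -> ['c', 'e', 'a', 'd']
'a': index 2 in ['c', 'e', 'a', 'd'] -> ['a', 'c', 'e', 'd']
'c': index 1 in ['a', 'c', 'e', 'd'] -> ['c', 'a', 'e', 'd']
'e': index 2 in ['c', 'a', 'e', 'd'] -> ['e', 'c', 'a', 'd']
'e': index 0 in ['e', 'c', 'a', 'd'] -> ['e', 'c', 'a', 'd']


Output: [2, 1, 3, 3, 2, 1, 2, 0]


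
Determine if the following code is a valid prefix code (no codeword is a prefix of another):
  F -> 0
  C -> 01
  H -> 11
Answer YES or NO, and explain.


Checking each pair (does one codeword prefix another?):
  F='0' vs C='01': prefix -- VIOLATION

NO -- this is NOT a valid prefix code. F (0) is a prefix of C (01).


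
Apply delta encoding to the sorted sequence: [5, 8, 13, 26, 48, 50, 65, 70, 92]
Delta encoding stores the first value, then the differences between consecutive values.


First value: 5
Deltas:
  8 - 5 = 3
  13 - 8 = 5
  26 - 13 = 13
  48 - 26 = 22
  50 - 48 = 2
  65 - 50 = 15
  70 - 65 = 5
  92 - 70 = 22


Delta encoded: [5, 3, 5, 13, 22, 2, 15, 5, 22]


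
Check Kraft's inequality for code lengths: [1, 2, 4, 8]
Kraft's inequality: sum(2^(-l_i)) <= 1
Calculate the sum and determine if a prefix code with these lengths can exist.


Sum = 2^(-1) + 2^(-2) + 2^(-4) + 2^(-8)
    = 0.5 + 0.25 + 0.0625 + 0.00390625
    = 209/256 = 0.81640625
Since 0.81640625 <= 1, Kraft's inequality IS satisfied.
A prefix code with these lengths CAN exist.

Kraft sum = 0.81640625. Satisfied.


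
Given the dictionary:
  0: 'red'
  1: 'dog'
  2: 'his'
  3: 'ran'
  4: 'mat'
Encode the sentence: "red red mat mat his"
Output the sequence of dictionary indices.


Look up each word in the dictionary:
  'red' -> 0
  'red' -> 0
  'mat' -> 4
  'mat' -> 4
  'his' -> 2

Encoded: [0, 0, 4, 4, 2]


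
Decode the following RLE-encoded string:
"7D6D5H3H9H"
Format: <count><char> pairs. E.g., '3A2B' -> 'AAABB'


Expanding each <count><char> pair:
  7D -> 'DDDDDDD'
  6D -> 'DDDDDD'
  5H -> 'HHHHH'
  3H -> 'HHH'
  9H -> 'HHHHHHHHH'

Decoded = DDDDDDDDDDDDDHHHHHHHHHHHHHHHHH


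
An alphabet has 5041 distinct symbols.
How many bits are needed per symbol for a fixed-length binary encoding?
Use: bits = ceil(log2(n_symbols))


log2(5041) = 12.2995
Bracket: 2^12 = 4096 < 5041 <= 2^13 = 8192
So ceil(log2(5041)) = 13

bits = ceil(log2(5041)) = ceil(12.2995) = 13 bits


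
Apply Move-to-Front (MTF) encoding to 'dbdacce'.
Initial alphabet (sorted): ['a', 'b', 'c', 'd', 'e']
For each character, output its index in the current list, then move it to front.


MTF encoding:
'd': index 3 in ['a', 'b', 'c', 'd', 'e'] -> ['d', 'a', 'b', 'c', 'e']
'b': index 2 in ['d', 'a', 'b', 'c', 'e'] -> ['b', 'd', 'a', 'c', 'e']
'd': index 1 in ['b', 'd', 'a', 'c', 'e'] -> ['d', 'b', 'a', 'c', 'e']
'a': index 2 in ['d', 'b', 'a', 'c', 'e'] -> ['a', 'd', 'b', 'c', 'e']
'c': index 3 in ['a', 'd', 'b', 'c', 'e'] -> ['c', 'a', 'd', 'b', 'e']
'c': index 0 in ['c', 'a', 'd', 'b', 'e'] -> ['c', 'a', 'd', 'b', 'e']
'e': index 4 in ['c', 'a', 'd', 'b', 'e'] -> ['e', 'c', 'a', 'd', 'b']


Output: [3, 2, 1, 2, 3, 0, 4]


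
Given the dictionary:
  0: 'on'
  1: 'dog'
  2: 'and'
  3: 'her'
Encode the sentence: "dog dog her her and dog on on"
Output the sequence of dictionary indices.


Look up each word in the dictionary:
  'dog' -> 1
  'dog' -> 1
  'her' -> 3
  'her' -> 3
  'and' -> 2
  'dog' -> 1
  'on' -> 0
  'on' -> 0

Encoded: [1, 1, 3, 3, 2, 1, 0, 0]


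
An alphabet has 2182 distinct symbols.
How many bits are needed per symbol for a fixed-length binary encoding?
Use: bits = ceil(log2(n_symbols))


log2(2182) = 11.0914
Bracket: 2^11 = 2048 < 2182 <= 2^12 = 4096
So ceil(log2(2182)) = 12

bits = ceil(log2(2182)) = ceil(11.0914) = 12 bits


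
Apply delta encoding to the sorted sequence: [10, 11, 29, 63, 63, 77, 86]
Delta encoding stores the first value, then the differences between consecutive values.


First value: 10
Deltas:
  11 - 10 = 1
  29 - 11 = 18
  63 - 29 = 34
  63 - 63 = 0
  77 - 63 = 14
  86 - 77 = 9


Delta encoded: [10, 1, 18, 34, 0, 14, 9]
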